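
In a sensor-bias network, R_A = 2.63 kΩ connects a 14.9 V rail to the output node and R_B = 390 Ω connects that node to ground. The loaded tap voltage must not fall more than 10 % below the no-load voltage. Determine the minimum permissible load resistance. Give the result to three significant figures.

R_L(min) ≈ 3.06 kΩ

Output resistance R_th = R_A‖R_B = (2630 × 390)/3020 = 339.6 Ω.
The fractional drop is R_th/(R_th + R_L); requiring this ≤ 0.100 gives R_L ≥ R_th(1/0.100 − 1) = 339.6 × 9.000 = 3.06 kΩ.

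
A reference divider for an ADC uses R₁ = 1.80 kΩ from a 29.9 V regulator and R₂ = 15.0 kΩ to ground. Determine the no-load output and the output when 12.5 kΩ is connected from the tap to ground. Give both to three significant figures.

Open-circuit: V = 29.9 × 15.0/(1.80 + 15.0) = 26.7 V.
With the load, R₂ becomes R₂‖R_L = 6.818 kΩ, so V = 29.9 × 6.818/8.618 = 23.7 V.

Unloaded: 26.7 V; loaded: 23.7 V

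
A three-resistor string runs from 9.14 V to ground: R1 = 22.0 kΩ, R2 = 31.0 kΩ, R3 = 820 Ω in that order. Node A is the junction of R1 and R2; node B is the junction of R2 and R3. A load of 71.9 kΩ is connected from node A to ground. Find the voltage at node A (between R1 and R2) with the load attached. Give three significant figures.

V ≈ 4.58 V

Below node A the series string R2+R3 = 31820 Ω sits in parallel with the 71900 Ω load: 22060 Ω.
V_A = 9.14 × 22060/(22000 + 22060) = 4.58 V.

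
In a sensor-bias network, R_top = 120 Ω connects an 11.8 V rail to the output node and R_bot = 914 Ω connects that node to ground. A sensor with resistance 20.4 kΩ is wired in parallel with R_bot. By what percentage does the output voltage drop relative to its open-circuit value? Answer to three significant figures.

The divider's output (Thévenin) resistance is R_top‖R_bot = 106.1 Ω.
Fractional drop under load = R_th/(R_th + R_L) = 106.1 / (106.1 + 20400) = 0.005173.
So the output falls by 0.517 %.

0.517 %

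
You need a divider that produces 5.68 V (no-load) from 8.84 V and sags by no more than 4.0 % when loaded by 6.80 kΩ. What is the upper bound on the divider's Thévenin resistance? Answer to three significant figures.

R_th ≤ 283 Ω

Loading drop = R_th/(R_th + R_L) ≤ 0.0400, so R_th ≤ R_L · ε/(1−ε) = 6.80 kΩ × 0.0400/0.9600 = 283 Ω.
(Any R1, R2 with R2/(R1+R2) = 0.643 and R1‖R2 ≤ 283 Ω will meet the spec.)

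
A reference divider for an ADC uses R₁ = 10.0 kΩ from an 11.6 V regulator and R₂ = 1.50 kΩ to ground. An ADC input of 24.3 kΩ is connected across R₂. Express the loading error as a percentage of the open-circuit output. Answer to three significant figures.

5.09 %

The divider's output (Thévenin) resistance is R₁‖R₂ = 1.304 kΩ.
Fractional drop under load = R_th/(R_th + R_L) = 1.304 / (1.304 + 24.3) = 0.05094.
So the output falls by 5.09 %.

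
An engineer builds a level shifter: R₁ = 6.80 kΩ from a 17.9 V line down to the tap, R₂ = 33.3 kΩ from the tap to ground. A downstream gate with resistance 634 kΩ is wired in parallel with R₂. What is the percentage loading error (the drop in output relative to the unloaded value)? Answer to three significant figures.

The divider's output (Thévenin) resistance is R₁‖R₂ = 5.647 kΩ.
Fractional drop under load = R_th/(R_th + R_L) = 5.647 / (5.647 + 634) = 0.008828.
So the output falls by 0.883 %.

0.883 %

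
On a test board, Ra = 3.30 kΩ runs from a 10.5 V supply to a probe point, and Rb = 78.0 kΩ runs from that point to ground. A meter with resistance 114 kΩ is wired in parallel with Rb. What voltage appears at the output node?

V_out ≈ 9.80 V

The load sits in parallel with Rb: Rb‖R_L = (78.0 × 114) / (78.0 + 114) = 46.31 kΩ.
V_out = 10.5 × 46.31 / (3.30 + 46.31) = 10.5 × 46.31/49.61 = 9.80 V.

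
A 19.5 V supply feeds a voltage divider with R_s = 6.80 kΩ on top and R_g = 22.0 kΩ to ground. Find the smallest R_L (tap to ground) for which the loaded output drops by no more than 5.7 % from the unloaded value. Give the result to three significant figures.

Output resistance R_th = R_s‖R_g = (6.80 × 22.0)/28.80 = 5.194 kΩ.
The fractional drop is R_th/(R_th + R_L); requiring this ≤ 0.0570 gives R_L ≥ R_th(1/0.0570 − 1) = 5.194 × 16.54 = 85.9 kΩ.

R_L(min) ≈ 85.9 kΩ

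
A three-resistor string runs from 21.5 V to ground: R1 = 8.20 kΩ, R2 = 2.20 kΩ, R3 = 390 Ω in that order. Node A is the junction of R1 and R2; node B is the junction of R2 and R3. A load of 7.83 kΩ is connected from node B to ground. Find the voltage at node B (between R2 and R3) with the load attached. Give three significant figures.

V ≈ 0.742 V

At node B, R3 is in parallel with the load: R3‖R_L = 371.5 Ω.
Below node A the resistance is R2 + (R3‖R_L) = 2571 Ω, so V_A = 21.5 × 2571/10770 = 5.133 V.
Then V_B = V_A × (R3‖R_L)/(R2 + R3‖R_L) = 5.133 × 371.5/2571 = 0.742 V.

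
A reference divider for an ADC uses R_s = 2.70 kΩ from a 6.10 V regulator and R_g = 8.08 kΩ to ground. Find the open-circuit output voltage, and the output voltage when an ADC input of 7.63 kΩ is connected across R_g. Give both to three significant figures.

Open-circuit: V = 6.10 × 8.08/(2.70 + 8.08) = 4.57 V.
With the load, R_g becomes R_g‖R_L = 3.924 kΩ, so V = 6.10 × 3.924/6.624 = 3.61 V.

Unloaded: 4.57 V; loaded: 3.61 V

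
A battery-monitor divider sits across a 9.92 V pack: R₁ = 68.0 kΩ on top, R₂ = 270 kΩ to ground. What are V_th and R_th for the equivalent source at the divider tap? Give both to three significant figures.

V_th is the open-circuit tap voltage: 9.92 × 270/(68.0 + 270) = 7.92 V.
With the supply zeroed, R₁ and R₂ appear in parallel from the tap: R_th = R₁‖R₂ = (68.0 × 270)/338.0 = 54.3 kΩ.

V_th = 7.92 V, R_th = 54.3 kΩ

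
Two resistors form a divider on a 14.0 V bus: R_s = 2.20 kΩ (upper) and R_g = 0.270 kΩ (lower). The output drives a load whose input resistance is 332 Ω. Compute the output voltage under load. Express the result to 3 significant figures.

The load sits in parallel with R_g: R_g‖R_L = (270 × 332) / (270 + 332) = 148.9 Ω.
V_out = 14.0 × 148.9 / (2200 + 148.9) = 14.0 × 148.9/2349 = 0.887 V.

V_out ≈ 0.887 V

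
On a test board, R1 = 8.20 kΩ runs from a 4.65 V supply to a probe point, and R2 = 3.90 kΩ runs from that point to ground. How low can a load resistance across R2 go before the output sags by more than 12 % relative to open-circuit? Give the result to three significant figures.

R_L(min) ≈ 19.4 kΩ

Output resistance R_th = R1‖R2 = (8.20 × 3.90)/12.10 = 2.643 kΩ.
The fractional drop is R_th/(R_th + R_L); requiring this ≤ 0.120 gives R_L ≥ R_th(1/0.120 − 1) = 2.643 × 7.333 = 19.4 kΩ.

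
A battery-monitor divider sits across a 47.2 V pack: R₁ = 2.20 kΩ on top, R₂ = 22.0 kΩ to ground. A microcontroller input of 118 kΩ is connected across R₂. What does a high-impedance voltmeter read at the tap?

V_out ≈ 42.2 V

The load sits in parallel with R₂: R₂‖R_L = (22.0 × 118) / (22.0 + 118) = 18.54 kΩ.
V_out = 47.2 × 18.54 / (2.20 + 18.54) = 47.2 × 18.54/20.74 = 42.2 V.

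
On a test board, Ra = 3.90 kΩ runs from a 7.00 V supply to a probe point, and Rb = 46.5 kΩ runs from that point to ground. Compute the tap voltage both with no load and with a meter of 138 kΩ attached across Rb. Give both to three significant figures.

Open-circuit: V = 7.00 × 46.5/(3.90 + 46.5) = 6.46 V.
With the load, Rb becomes Rb‖R_L = 34.78 kΩ, so V = 7.00 × 34.78/38.68 = 6.29 V.

Unloaded: 6.46 V; loaded: 6.29 V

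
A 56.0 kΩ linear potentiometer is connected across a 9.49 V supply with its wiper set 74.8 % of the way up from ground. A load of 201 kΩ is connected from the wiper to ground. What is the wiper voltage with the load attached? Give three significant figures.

The wiper splits the pot into (1−α)R = 14.11 kΩ above and αR = 41.89 kΩ below.
Lower section ‖ load = 34.66 kΩ.
V_wiper = 9.49 × 34.66/(14.11 + 34.66) = 6.74 V.

V ≈ 6.74 V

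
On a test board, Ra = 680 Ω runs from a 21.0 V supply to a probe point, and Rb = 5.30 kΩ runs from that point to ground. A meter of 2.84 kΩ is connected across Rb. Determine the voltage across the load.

V_out ≈ 15.4 V

The load sits in parallel with Rb: Rb‖R_L = (5300 × 2840) / (5300 + 2840) = 1849 Ω.
V_out = 21.0 × 1849 / (680 + 1849) = 21.0 × 1849/2529 = 15.4 V.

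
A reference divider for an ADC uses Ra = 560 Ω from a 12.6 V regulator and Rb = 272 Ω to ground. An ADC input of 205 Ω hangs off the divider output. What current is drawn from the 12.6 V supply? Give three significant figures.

I ≈ 18.6 mA

Rb‖R_L = 116.9 Ω, so the source sees Ra + Rb‖R_L = 676.9 Ω.
I = 12.6 V / 676.9 Ω = 18.6 mA.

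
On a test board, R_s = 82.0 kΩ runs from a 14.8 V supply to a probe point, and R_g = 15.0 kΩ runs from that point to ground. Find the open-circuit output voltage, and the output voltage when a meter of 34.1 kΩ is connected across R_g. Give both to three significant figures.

Unloaded: 2.29 V; loaded: 1.67 V

Open-circuit: V = 14.8 × 15.0/(82.0 + 15.0) = 2.29 V.
With the load, R_g becomes R_g‖R_L = 10.42 kΩ, so V = 14.8 × 10.42/92.42 = 1.67 V.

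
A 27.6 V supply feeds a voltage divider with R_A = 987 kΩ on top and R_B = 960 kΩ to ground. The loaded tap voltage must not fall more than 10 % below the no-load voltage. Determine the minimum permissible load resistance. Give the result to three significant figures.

Output resistance R_th = R_A‖R_B = (987 × 960)/1947 = 486.7 kΩ.
The fractional drop is R_th/(R_th + R_L); requiring this ≤ 0.100 gives R_L ≥ R_th(1/0.100 − 1) = 486.7 × 9.000 = 4.38 MΩ.

R_L(min) ≈ 4.38 MΩ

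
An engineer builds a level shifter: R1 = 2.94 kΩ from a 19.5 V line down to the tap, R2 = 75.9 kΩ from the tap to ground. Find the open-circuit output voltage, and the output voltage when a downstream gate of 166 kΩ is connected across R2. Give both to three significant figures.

Unloaded: 18.8 V; loaded: 18.5 V

Open-circuit: V = 19.5 × 75.9/(2.94 + 75.9) = 18.8 V.
With the load, R2 becomes R2‖R_L = 52.09 kΩ, so V = 19.5 × 52.09/55.03 = 18.5 V.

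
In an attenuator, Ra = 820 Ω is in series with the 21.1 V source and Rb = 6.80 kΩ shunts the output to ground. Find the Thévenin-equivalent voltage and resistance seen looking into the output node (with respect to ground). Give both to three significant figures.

V_th is the open-circuit tap voltage: 21.1 × 6800/(820 + 6800) = 18.8 V.
With the supply zeroed, Ra and Rb appear in parallel from the tap: R_th = Ra‖Rb = (820 × 6800)/7620 = 732 Ω.

V_th = 18.8 V, R_th = 732 Ω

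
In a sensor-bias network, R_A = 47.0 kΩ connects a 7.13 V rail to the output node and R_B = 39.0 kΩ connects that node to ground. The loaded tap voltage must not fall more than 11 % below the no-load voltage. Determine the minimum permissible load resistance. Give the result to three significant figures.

R_L(min) ≈ 172 kΩ

Output resistance R_th = R_A‖R_B = (47.0 × 39.0)/86.00 = 21.31 kΩ.
The fractional drop is R_th/(R_th + R_L); requiring this ≤ 0.110 gives R_L ≥ R_th(1/0.110 − 1) = 21.31 × 8.091 = 172 kΩ.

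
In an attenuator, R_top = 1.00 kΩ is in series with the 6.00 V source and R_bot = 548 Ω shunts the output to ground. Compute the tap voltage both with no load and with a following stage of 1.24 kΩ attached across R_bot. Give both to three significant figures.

Open-circuit: V = 6.00 × 548/(1000 + 548) = 2.12 V.
With the load, R_bot becomes R_bot‖R_L = 380.0 Ω, so V = 6.00 × 380.0/1380 = 1.65 V.

Unloaded: 2.12 V; loaded: 1.65 V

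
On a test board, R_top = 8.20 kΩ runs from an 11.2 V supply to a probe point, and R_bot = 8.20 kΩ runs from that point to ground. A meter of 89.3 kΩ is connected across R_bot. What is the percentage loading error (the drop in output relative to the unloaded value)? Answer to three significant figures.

The divider's output (Thévenin) resistance is R_top‖R_bot = 4.100 kΩ.
Fractional drop under load = R_th/(R_th + R_L) = 4.100 / (4.100 + 89.3) = 0.04390.
So the output falls by 4.39 %.

4.39 %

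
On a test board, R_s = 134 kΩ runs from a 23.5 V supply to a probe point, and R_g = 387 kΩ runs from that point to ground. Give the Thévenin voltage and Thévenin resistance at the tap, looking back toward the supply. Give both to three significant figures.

V_th = 17.5 V, R_th = 99.5 kΩ

V_th is the open-circuit tap voltage: 23.5 × 387/(134 + 387) = 17.5 V.
With the supply zeroed, R_s and R_g appear in parallel from the tap: R_th = R_s‖R_g = (134 × 387)/521.0 = 99.5 kΩ.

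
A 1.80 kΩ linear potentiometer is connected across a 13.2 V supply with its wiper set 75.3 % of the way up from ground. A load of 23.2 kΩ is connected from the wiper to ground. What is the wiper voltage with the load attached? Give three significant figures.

The wiper splits the pot into (1−α)R = 444.6 Ω above and αR = 1355 Ω below.
Lower section ‖ load = 1281 Ω.
V_wiper = 13.2 × 1281/(444.6 + 1281) = 9.80 V.

V ≈ 9.80 V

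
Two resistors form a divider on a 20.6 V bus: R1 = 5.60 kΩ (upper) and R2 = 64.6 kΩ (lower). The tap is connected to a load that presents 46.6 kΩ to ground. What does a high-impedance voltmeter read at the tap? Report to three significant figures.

V_out ≈ 17.1 V

The load sits in parallel with R2: R2‖R_L = (64.6 × 46.6) / (64.6 + 46.6) = 27.07 kΩ.
V_out = 20.6 × 27.07 / (5.60 + 27.07) = 20.6 × 27.07/32.67 = 17.1 V.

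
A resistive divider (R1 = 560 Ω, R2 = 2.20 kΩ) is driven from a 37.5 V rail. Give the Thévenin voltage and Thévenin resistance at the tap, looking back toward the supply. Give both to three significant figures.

V_th is the open-circuit tap voltage: 37.5 × 2200/(560 + 2200) = 29.9 V.
With the supply zeroed, R1 and R2 appear in parallel from the tap: R_th = R1‖R2 = (560 × 2200)/2760 = 446 Ω.

V_th = 29.9 V, R_th = 446 Ω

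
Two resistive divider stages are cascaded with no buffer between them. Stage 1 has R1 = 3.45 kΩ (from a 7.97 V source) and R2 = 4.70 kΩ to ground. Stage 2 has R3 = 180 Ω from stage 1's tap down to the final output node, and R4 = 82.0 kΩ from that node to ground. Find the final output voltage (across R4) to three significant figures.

Stage 2 presents R3+R4 = 82180 Ω as a load on stage 1's tap.
Stage 1's lower leg becomes R2‖(R3+R4) = 4446 Ω, so V_mid = 7.97 × 4446/7896 = 4.488 V.
Stage 2 is itself unloaded: V_out = V_mid × R4/(R3+R4) = 4.488 × 82000/82180 = 4.48 V.

V_out ≈ 4.48 V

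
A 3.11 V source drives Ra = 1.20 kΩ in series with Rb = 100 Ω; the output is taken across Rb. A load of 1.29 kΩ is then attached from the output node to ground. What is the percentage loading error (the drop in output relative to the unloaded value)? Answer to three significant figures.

6.68 %

The divider's output (Thévenin) resistance is Ra‖Rb = 92.31 Ω.
Fractional drop under load = R_th/(R_th + R_L) = 92.31 / (92.31 + 1290) = 0.06678.
So the output falls by 6.68 %.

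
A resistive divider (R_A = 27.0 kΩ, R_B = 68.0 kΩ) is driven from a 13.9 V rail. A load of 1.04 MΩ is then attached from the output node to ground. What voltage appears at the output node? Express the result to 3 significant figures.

The load sits in parallel with R_B: R_B‖R_L = (68.0 × 1040) / (68.0 + 1040) = 63.83 kΩ.
V_out = 13.9 × 63.83 / (27.0 + 63.83) = 13.9 × 63.83/90.83 = 9.77 V.
(Unloaded it would have been 9.95 V.)

V_out ≈ 9.77 V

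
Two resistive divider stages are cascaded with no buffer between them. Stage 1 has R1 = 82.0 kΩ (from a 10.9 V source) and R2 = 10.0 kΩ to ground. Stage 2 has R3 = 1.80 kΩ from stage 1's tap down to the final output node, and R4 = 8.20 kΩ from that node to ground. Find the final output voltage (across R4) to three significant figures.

Stage 2 presents R3+R4 = 10.00 kΩ as a load on stage 1's tap.
Stage 1's lower leg becomes R2‖(R3+R4) = 5.000 kΩ, so V_mid = 10.9 × 5.000/87.00 = 0.6264 V.
Stage 2 is itself unloaded: V_out = V_mid × R4/(R3+R4) = 0.6264 × 8.20/10.00 = 0.514 V.

V_out ≈ 0.514 V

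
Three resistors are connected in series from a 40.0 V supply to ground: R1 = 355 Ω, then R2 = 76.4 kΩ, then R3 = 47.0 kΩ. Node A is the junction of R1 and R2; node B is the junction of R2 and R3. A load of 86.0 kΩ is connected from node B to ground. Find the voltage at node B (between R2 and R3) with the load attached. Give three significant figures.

At node B, R3 is in parallel with the load: R3‖R_L = 30390 Ω.
Below node A the resistance is R2 + (R3‖R_L) = 106800 Ω, so V_A = 40.0 × 106800/107100 = 39.87 V.
Then V_B = V_A × (R3‖R_L)/(R2 + R3‖R_L) = 39.87 × 30390/106800 = 11.3 V.

V ≈ 11.3 V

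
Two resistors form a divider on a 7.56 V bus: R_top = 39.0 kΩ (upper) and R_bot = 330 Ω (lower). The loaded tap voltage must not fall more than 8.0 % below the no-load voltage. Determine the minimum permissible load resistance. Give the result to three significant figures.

R_L(min) ≈ 3.76 kΩ

Output resistance R_th = R_top‖R_bot = (39000 × 330)/39330 = 327.2 Ω.
The fractional drop is R_th/(R_th + R_L); requiring this ≤ 0.0800 gives R_L ≥ R_th(1/0.0800 − 1) = 327.2 × 11.50 = 3.76 kΩ.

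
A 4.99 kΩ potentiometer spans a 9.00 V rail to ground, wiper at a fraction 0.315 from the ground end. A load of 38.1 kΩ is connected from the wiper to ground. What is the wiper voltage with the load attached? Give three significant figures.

The wiper splits the pot into (1−α)R = 3.418 kΩ above and αR = 1.572 kΩ below.
Lower section ‖ load = 1.510 kΩ.
V_wiper = 9.00 × 1.510/(3.418 + 1.510) = 2.76 V.

V ≈ 2.76 V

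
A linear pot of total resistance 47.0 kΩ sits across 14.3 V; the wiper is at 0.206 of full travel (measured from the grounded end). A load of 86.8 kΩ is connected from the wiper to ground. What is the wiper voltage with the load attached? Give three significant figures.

The wiper splits the pot into (1−α)R = 37.32 kΩ above and αR = 9.682 kΩ below.
Lower section ‖ load = 8.710 kΩ.
V_wiper = 14.3 × 8.710/(37.32 + 8.710) = 2.71 V.

V ≈ 2.71 V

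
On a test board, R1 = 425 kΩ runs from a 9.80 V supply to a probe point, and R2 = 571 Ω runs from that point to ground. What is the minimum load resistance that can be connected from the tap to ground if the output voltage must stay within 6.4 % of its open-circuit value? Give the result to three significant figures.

Output resistance R_th = R1‖R2 = (425000 × 571)/425600 = 570.2 Ω.
The fractional drop is R_th/(R_th + R_L); requiring this ≤ 0.0640 gives R_L ≥ R_th(1/0.0640 − 1) = 570.2 × 14.62 = 8.34 kΩ.

R_L(min) ≈ 8.34 kΩ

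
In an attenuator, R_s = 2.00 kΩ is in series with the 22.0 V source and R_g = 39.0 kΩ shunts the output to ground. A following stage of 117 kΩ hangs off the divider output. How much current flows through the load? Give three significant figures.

R_g‖R_L = 29.25 kΩ; V_out = 22.0 × 29.25/31.25 = 20.59 V.
I_L = V_out / R_L = 20.59 / 117 kΩ = 0.176 mA.

I_L ≈ 0.176 mA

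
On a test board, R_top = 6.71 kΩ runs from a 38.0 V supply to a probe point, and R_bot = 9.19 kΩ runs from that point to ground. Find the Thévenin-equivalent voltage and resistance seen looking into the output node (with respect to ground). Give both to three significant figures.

V_th = 22.0 V, R_th = 3.88 kΩ

V_th is the open-circuit tap voltage: 38.0 × 9.19/(6.71 + 9.19) = 22.0 V.
With the supply zeroed, R_top and R_bot appear in parallel from the tap: R_th = R_top‖R_bot = (6.71 × 9.19)/15.90 = 3.88 kΩ.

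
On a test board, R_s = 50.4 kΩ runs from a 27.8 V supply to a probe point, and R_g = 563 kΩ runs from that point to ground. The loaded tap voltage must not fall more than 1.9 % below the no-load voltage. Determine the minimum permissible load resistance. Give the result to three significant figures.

Output resistance R_th = R_s‖R_g = (50.4 × 563)/613.4 = 46.26 kΩ.
The fractional drop is R_th/(R_th + R_L); requiring this ≤ 0.0190 gives R_L ≥ R_th(1/0.0190 − 1) = 46.26 × 51.63 = 2.39 MΩ.

R_L(min) ≈ 2.39 MΩ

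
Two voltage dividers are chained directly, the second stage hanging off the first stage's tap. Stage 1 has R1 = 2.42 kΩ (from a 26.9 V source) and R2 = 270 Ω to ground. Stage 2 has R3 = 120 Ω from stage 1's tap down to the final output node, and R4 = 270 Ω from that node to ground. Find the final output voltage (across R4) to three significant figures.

Stage 2 presents R3+R4 = 390.0 Ω as a load on stage 1's tap.
Stage 1's lower leg becomes R2‖(R3+R4) = 159.5 Ω, so V_mid = 26.9 × 159.5/2580 = 1.664 V.
Stage 2 is itself unloaded: V_out = V_mid × R4/(R3+R4) = 1.664 × 270/390.0 = 1.15 V.

V_out ≈ 1.15 V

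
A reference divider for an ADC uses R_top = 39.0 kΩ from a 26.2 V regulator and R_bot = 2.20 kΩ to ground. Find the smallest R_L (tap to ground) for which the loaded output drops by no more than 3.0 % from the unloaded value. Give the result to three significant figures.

Output resistance R_th = R_top‖R_bot = (39.0 × 2.20)/41.20 = 2.083 kΩ.
The fractional drop is R_th/(R_th + R_L); requiring this ≤ 0.0300 gives R_L ≥ R_th(1/0.0300 − 1) = 2.083 × 32.33 = 67.3 kΩ.

R_L(min) ≈ 67.3 kΩ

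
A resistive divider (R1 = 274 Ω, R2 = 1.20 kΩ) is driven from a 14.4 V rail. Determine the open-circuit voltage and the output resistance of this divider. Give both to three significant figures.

V_th = 11.7 V, R_th = 223 Ω

V_th is the open-circuit tap voltage: 14.4 × 1200/(274 + 1200) = 11.7 V.
With the supply zeroed, R1 and R2 appear in parallel from the tap: R_th = R1‖R2 = (274 × 1200)/1474 = 223 Ω.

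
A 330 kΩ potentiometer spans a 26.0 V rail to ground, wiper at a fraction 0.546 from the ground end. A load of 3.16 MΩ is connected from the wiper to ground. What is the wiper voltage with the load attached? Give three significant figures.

V ≈ 13.8 V

The wiper splits the pot into (1−α)R = 149.8 kΩ above and αR = 180.2 kΩ below.
Lower section ‖ load = 170.5 kΩ.
V_wiper = 26.0 × 170.5/(149.8 + 170.5) = 13.8 V.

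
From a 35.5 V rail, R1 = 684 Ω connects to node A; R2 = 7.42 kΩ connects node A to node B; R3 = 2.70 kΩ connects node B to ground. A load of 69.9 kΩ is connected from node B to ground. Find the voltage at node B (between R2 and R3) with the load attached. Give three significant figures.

V ≈ 8.62 V

At node B, R3 is in parallel with the load: R3‖R_L = 2600 Ω.
Below node A the resistance is R2 + (R3‖R_L) = 10020 Ω, so V_A = 35.5 × 10020/10700 = 33.23 V.
Then V_B = V_A × (R3‖R_L)/(R2 + R3‖R_L) = 33.23 × 2600/10020 = 8.62 V.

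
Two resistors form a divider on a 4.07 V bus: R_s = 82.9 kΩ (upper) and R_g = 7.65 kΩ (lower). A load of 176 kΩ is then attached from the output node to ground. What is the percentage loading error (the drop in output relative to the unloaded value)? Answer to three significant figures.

3.83 %

The divider's output (Thévenin) resistance is R_s‖R_g = 7.004 kΩ.
Fractional drop under load = R_th/(R_th + R_L) = 7.004 / (7.004 + 176) = 0.03827.
So the output falls by 3.83 %.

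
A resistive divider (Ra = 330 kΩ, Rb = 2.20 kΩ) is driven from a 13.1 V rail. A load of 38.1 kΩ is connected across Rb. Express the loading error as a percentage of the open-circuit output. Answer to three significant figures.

The divider's output (Thévenin) resistance is Ra‖Rb = 2.185 kΩ.
Fractional drop under load = R_th/(R_th + R_L) = 2.185 / (2.185 + 38.1) = 0.05425.
So the output falls by 5.42 %.

5.42 %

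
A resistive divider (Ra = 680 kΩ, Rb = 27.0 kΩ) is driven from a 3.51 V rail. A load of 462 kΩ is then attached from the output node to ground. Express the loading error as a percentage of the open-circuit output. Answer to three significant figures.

5.32 %

The divider's output (Thévenin) resistance is Ra‖Rb = 25.97 kΩ.
Fractional drop under load = R_th/(R_th + R_L) = 25.97 / (25.97 + 462) = 0.05322.
So the output falls by 5.32 %.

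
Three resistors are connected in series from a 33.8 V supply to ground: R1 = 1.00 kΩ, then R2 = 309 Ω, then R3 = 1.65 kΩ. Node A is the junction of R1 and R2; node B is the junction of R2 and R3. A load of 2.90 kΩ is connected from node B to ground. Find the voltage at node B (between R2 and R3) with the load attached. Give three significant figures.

At node B, R3 is in parallel with the load: R3‖R_L = 1052 Ω.
Below node A the resistance is R2 + (R3‖R_L) = 1361 Ω, so V_A = 33.8 × 1361/2361 = 19.48 V.
Then V_B = V_A × (R3‖R_L)/(R2 + R3‖R_L) = 19.48 × 1052/1361 = 15.1 V.

V ≈ 15.1 V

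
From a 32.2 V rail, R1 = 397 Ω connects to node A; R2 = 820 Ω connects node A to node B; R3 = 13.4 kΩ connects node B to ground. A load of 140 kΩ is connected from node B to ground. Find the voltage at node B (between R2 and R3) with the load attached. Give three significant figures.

V ≈ 29.3 V

At node B, R3 is in parallel with the load: R3‖R_L = 12230 Ω.
Below node A the resistance is R2 + (R3‖R_L) = 13050 Ω, so V_A = 32.2 × 13050/13450 = 31.25 V.
Then V_B = V_A × (R3‖R_L)/(R2 + R3‖R_L) = 31.25 × 12230/13050 = 29.3 V.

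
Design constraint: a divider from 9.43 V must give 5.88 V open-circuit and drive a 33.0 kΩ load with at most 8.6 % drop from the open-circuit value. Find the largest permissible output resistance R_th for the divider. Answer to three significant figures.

Loading drop = R_th/(R_th + R_L) ≤ 0.0860, so R_th ≤ R_L · ε/(1−ε) = 33.0 kΩ × 0.0860/0.9140 = 3.11 kΩ.

R_th ≤ 3.11 kΩ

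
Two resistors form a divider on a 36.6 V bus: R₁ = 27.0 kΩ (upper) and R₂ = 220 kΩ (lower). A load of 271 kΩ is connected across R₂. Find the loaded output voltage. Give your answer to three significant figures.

The load sits in parallel with R₂: R₂‖R_L = (220 × 271) / (220 + 271) = 121.4 kΩ.
V_out = 36.6 × 121.4 / (27.0 + 121.4) = 36.6 × 121.4/148.4 = 29.9 V.
(Unloaded it would have been 32.6 V.)

V_out ≈ 29.9 V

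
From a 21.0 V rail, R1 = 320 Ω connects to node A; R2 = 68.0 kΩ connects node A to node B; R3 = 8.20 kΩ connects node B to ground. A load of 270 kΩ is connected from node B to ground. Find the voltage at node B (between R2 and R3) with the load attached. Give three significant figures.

V ≈ 2.19 V

At node B, R3 is in parallel with the load: R3‖R_L = 7958 Ω.
Below node A the resistance is R2 + (R3‖R_L) = 75960 Ω, so V_A = 21.0 × 75960/76280 = 20.91 V.
Then V_B = V_A × (R3‖R_L)/(R2 + R3‖R_L) = 20.91 × 7958/75960 = 2.19 V.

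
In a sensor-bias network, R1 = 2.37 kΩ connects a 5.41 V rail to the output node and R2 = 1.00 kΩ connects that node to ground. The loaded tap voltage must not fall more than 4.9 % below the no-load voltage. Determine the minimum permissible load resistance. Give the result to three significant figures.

R_L(min) ≈ 13.6 kΩ

Output resistance R_th = R1‖R2 = (2370 × 1000)/3370 = 703.3 Ω.
The fractional drop is R_th/(R_th + R_L); requiring this ≤ 0.0490 gives R_L ≥ R_th(1/0.0490 − 1) = 703.3 × 19.41 = 13.6 kΩ.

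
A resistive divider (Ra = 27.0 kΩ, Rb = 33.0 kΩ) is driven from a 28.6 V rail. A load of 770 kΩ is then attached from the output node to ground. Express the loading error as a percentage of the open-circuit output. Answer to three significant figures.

1.89 %

The divider's output (Thévenin) resistance is Ra‖Rb = 14.85 kΩ.
Fractional drop under load = R_th/(R_th + R_L) = 14.85 / (14.85 + 770) = 0.01892.
So the output falls by 1.89 %.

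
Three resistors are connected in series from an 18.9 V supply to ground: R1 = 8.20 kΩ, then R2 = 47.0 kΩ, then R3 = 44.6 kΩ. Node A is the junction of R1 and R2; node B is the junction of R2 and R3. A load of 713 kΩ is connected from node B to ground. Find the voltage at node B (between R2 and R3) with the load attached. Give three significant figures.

At node B, R3 is in parallel with the load: R3‖R_L = 41.97 kΩ.
Below node A the resistance is R2 + (R3‖R_L) = 88.97 kΩ, so V_A = 18.9 × 88.97/97.17 = 17.31 V.
Then V_B = V_A × (R3‖R_L)/(R2 + R3‖R_L) = 17.31 × 41.97/88.97 = 8.16 V.

V ≈ 8.16 V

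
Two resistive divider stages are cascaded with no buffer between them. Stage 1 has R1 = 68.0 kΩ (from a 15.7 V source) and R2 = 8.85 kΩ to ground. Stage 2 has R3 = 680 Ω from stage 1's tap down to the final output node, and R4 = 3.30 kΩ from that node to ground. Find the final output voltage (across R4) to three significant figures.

V_out ≈ 0.505 V

Stage 2 presents R3+R4 = 3980 Ω as a load on stage 1's tap.
Stage 1's lower leg becomes R2‖(R3+R4) = 2745 Ω, so V_mid = 15.7 × 2745/70750 = 0.6093 V.
Stage 2 is itself unloaded: V_out = V_mid × R4/(R3+R4) = 0.6093 × 3300/3980 = 0.505 V.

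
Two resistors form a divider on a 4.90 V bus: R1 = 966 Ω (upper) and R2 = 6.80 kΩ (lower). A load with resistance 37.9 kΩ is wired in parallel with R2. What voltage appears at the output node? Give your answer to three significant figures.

V_out ≈ 4.20 V

The load sits in parallel with R2: R2‖R_L = (6800 × 37900) / (6800 + 37900) = 5766 Ω.
V_out = 4.90 × 5766 / (966 + 5766) = 4.90 × 5766/6732 = 4.20 V.
(Unloaded it would have been 4.29 V.)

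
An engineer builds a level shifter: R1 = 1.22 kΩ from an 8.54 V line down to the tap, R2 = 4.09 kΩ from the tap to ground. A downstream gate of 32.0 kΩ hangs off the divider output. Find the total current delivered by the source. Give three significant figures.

R2‖R_L = 3.626 kΩ, so the source sees R1 + R2‖R_L = 4.846 kΩ.
I = 8.54 V / 4.846 kΩ = 1.76 mA.

I ≈ 1.76 mA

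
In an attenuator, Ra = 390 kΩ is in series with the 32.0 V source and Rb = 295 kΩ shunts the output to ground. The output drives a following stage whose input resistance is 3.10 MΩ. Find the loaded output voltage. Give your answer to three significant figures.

V_out ≈ 13.1 V

The load sits in parallel with Rb: Rb‖R_L = (295 × 3100) / (295 + 3100) = 269.4 kΩ.
V_out = 32.0 × 269.4 / (390 + 269.4) = 32.0 × 269.4/659.4 = 13.1 V.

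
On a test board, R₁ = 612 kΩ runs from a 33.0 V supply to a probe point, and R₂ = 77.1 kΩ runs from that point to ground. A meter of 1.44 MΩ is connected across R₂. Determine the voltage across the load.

The load sits in parallel with R₂: R₂‖R_L = (77.1 × 1440) / (77.1 + 1440) = 73.18 kΩ.
V_out = 33.0 × 73.18 / (612 + 73.18) = 33.0 × 73.18/685.2 = 3.52 V.

V_out ≈ 3.52 V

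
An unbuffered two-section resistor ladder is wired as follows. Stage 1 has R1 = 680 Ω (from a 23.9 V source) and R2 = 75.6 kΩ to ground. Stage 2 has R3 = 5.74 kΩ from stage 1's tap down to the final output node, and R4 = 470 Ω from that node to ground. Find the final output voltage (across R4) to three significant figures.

Stage 2 presents R3+R4 = 6210 Ω as a load on stage 1's tap.
Stage 1's lower leg becomes R2‖(R3+R4) = 5739 Ω, so V_mid = 23.9 × 5739/6419 = 21.37 V.
Stage 2 is itself unloaded: V_out = V_mid × R4/(R3+R4) = 21.37 × 470/6210 = 1.62 V.

V_out ≈ 1.62 V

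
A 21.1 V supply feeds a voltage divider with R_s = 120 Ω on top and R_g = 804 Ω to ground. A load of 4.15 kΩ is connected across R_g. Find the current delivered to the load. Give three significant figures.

R_g‖R_L = 673.5 Ω; V_out = 21.1 × 673.5/793.5 = 17.91 V.
I_L = V_out / R_L = 17.91 / 4.15 kΩ = 4.32 mA.

I_L ≈ 4.32 mA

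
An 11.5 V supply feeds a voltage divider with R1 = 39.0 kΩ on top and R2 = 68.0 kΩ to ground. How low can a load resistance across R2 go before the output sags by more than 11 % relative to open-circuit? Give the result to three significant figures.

R_L(min) ≈ 201 kΩ

Output resistance R_th = R1‖R2 = (39.0 × 68.0)/107.0 = 24.79 kΩ.
The fractional drop is R_th/(R_th + R_L); requiring this ≤ 0.110 gives R_L ≥ R_th(1/0.110 − 1) = 24.79 × 8.091 = 201 kΩ.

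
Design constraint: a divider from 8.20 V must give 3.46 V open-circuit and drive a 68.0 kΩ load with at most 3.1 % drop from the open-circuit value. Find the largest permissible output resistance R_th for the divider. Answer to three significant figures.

Loading drop = R_th/(R_th + R_L) ≤ 0.0310, so R_th ≤ R_L · ε/(1−ε) = 68.0 kΩ × 0.0310/0.9690 = 2.18 kΩ.
(Any R1, R2 with R2/(R1+R2) = 0.422 and R1‖R2 ≤ 2.18 kΩ will meet the spec.)

R_th ≤ 2.18 kΩ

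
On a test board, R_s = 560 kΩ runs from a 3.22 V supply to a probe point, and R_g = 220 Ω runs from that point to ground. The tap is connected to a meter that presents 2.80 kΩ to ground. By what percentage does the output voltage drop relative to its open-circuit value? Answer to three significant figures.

The divider's output (Thévenin) resistance is R_s‖R_g = 219.9 Ω.
Fractional drop under load = R_th/(R_th + R_L) = 219.9 / (219.9 + 2800) = 0.07282.
So the output falls by 7.28 %.

7.28 %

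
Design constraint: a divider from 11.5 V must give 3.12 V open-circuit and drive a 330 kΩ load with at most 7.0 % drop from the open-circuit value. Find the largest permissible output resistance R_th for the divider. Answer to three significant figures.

Loading drop = R_th/(R_th + R_L) ≤ 0.0700, so R_th ≤ R_L · ε/(1−ε) = 330 kΩ × 0.0700/0.9300 = 24.8 kΩ.

R_th ≤ 24.8 kΩ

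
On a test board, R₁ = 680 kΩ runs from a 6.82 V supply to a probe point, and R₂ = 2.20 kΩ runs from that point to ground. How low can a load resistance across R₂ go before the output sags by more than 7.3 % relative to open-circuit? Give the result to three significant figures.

R_L(min) ≈ 27.8 kΩ

Output resistance R_th = R₁‖R₂ = (680 × 2.20)/682.2 = 2.193 kΩ.
The fractional drop is R_th/(R_th + R_L); requiring this ≤ 0.0730 gives R_L ≥ R_th(1/0.0730 − 1) = 2.193 × 12.70 = 27.8 kΩ.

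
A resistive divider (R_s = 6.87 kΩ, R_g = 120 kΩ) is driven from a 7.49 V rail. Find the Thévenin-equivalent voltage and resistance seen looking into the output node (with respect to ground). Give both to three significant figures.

V_th is the open-circuit tap voltage: 7.49 × 120/(6.87 + 120) = 7.08 V.
With the supply zeroed, R_s and R_g appear in parallel from the tap: R_th = R_s‖R_g = (6.87 × 120)/126.9 = 6.50 kΩ.

V_th = 7.08 V, R_th = 6.50 kΩ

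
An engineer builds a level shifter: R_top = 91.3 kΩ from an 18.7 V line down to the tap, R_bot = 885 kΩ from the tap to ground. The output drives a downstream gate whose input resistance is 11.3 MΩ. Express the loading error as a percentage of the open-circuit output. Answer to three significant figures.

The divider's output (Thévenin) resistance is R_top‖R_bot = 82.76 kΩ.
Fractional drop under load = R_th/(R_th + R_L) = 82.76 / (82.76 + 11300) = 0.007271.
So the output falls by 0.727 %.

0.727 %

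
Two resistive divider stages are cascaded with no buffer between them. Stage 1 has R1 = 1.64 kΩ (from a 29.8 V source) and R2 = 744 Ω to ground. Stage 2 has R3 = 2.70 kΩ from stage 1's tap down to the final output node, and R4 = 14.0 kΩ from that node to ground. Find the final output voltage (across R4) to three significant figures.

V_out ≈ 7.56 V

Stage 2 presents R3+R4 = 16700 Ω as a load on stage 1's tap.
Stage 1's lower leg becomes R2‖(R3+R4) = 712.3 Ω, so V_mid = 29.8 × 712.3/2352 = 9.023 V.
Stage 2 is itself unloaded: V_out = V_mid × R4/(R3+R4) = 9.023 × 14000/16700 = 7.56 V.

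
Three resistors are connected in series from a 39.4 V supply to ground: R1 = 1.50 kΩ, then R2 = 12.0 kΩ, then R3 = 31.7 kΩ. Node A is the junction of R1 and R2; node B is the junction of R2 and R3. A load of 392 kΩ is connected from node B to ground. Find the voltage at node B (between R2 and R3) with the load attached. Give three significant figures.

At node B, R3 is in parallel with the load: R3‖R_L = 29.33 kΩ.
Below node A the resistance is R2 + (R3‖R_L) = 41.33 kΩ, so V_A = 39.4 × 41.33/42.83 = 38.02 V.
Then V_B = V_A × (R3‖R_L)/(R2 + R3‖R_L) = 38.02 × 29.33/41.33 = 27.0 V.

V ≈ 27.0 V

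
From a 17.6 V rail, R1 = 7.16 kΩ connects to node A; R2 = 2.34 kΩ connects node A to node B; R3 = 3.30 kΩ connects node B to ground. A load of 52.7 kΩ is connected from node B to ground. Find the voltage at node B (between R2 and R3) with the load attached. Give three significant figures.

At node B, R3 is in parallel with the load: R3‖R_L = 3.106 kΩ.
Below node A the resistance is R2 + (R3‖R_L) = 5.446 kΩ, so V_A = 17.6 × 5.446/12.61 = 7.603 V.
Then V_B = V_A × (R3‖R_L)/(R2 + R3‖R_L) = 7.603 × 3.106/5.446 = 4.34 V.

V ≈ 4.34 V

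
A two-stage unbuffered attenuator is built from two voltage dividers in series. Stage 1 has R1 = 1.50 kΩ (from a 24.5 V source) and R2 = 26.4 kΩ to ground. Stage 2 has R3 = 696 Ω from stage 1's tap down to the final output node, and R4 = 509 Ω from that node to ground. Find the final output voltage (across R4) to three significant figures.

Stage 2 presents R3+R4 = 1205 Ω as a load on stage 1's tap.
Stage 1's lower leg becomes R2‖(R3+R4) = 1152 Ω, so V_mid = 24.5 × 1152/2652 = 10.64 V.
Stage 2 is itself unloaded: V_out = V_mid × R4/(R3+R4) = 10.64 × 509/1205 = 4.50 V.

V_out ≈ 4.50 V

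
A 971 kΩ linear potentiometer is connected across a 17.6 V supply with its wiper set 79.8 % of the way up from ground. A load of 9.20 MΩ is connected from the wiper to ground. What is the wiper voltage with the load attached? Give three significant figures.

V ≈ 13.8 V

The wiper splits the pot into (1−α)R = 196.1 kΩ above and αR = 774.9 kΩ below.
Lower section ‖ load = 714.7 kΩ.
V_wiper = 17.6 × 714.7/(196.1 + 714.7) = 13.8 V.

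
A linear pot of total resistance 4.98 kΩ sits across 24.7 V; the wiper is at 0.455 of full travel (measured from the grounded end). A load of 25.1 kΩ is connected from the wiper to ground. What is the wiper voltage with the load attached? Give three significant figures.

V ≈ 10.7 V

The wiper splits the pot into (1−α)R = 2.714 kΩ above and αR = 2.266 kΩ below.
Lower section ‖ load = 2.078 kΩ.
V_wiper = 24.7 × 2.078/(2.714 + 2.078) = 10.7 V.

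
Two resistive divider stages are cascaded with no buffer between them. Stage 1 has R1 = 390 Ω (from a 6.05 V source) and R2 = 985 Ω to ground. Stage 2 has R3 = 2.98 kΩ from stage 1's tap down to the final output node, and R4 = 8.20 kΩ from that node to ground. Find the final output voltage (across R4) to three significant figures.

Stage 2 presents R3+R4 = 11180 Ω as a load on stage 1's tap.
Stage 1's lower leg becomes R2‖(R3+R4) = 905.2 Ω, so V_mid = 6.05 × 905.2/1295 = 4.228 V.
Stage 2 is itself unloaded: V_out = V_mid × R4/(R3+R4) = 4.228 × 8200/11180 = 3.10 V.

V_out ≈ 3.10 V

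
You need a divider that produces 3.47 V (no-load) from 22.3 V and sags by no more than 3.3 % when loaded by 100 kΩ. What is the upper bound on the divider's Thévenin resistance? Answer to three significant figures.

R_th ≤ 3.41 kΩ

Loading drop = R_th/(R_th + R_L) ≤ 0.0330, so R_th ≤ R_L · ε/(1−ε) = 100 kΩ × 0.0330/0.9670 = 3.41 kΩ.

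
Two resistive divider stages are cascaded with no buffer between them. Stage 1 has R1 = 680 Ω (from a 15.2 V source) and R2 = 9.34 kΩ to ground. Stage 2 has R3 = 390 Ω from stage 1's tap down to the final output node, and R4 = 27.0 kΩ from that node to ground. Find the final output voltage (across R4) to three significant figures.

Stage 2 presents R3+R4 = 27390 Ω as a load on stage 1's tap.
Stage 1's lower leg becomes R2‖(R3+R4) = 6965 Ω, so V_mid = 15.2 × 6965/7645 = 13.85 V.
Stage 2 is itself unloaded: V_out = V_mid × R4/(R3+R4) = 13.85 × 27000/27390 = 13.7 V.

V_out ≈ 13.7 V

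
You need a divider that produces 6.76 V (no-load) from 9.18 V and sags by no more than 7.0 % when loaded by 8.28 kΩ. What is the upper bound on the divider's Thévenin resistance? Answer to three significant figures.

R_th ≤ 623 Ω

Loading drop = R_th/(R_th + R_L) ≤ 0.0700, so R_th ≤ R_L · ε/(1−ε) = 8.28 kΩ × 0.0700/0.9300 = 623 Ω.
(Any R1, R2 with R2/(R1+R2) = 0.736 and R1‖R2 ≤ 623 Ω will meet the spec.)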